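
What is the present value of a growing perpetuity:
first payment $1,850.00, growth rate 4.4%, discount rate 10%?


Formula: PV = C / (r - g)
Spread: r - g = 0.1 - 0.044 = 0.056
Substituting: PV = $1,850.00 / 0.056
PV = $33,035.71

$33,035.71


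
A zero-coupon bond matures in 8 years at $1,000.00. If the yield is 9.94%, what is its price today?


Formula: Price = FV / (1 + r)^n
Substituting: Price = $1,000.00 / (1 + 0.0994)^8
Discount factor: (1.0994)^8 = 2.134253
Price = $1,000.00 / 2.134253 = $468.55

$468.55


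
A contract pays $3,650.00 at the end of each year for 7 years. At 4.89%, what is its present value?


Formula: PV = PMT * (1 - (1+r)^(-n)) / r
Discount factor: (1 + 0.0489)^(-7) = 0.715915
Bracket: 1 - 0.715915 = 0.284085
PV = $3,650.00 * 0.284085 / 0.0489 = $21,204.72

$21,204.72


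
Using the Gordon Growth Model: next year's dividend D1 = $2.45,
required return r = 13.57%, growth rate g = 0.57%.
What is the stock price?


Formula: P = D1 / (r - g)
Spread: r - g = 0.1357 - 0.0057 = 0.13
Substituting: P = $2.45 / 0.13
P = $18.85

$18.85


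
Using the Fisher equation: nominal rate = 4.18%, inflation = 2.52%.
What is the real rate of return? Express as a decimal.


Formula: (1 + r_real) = (1 + r_nom) / (1 + inflation)
Substituting: (1 + r_real) = 1.0418 / 1.0252
(1 + r_real) = 1.016192
r_real = 1.016192 - 1 = 0.016192

0.016192


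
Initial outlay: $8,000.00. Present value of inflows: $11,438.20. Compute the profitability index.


Formula: PI = PV(cash flows) / initial investment
Substituting: PI = $11,438.20 / $8,000.00
PI = 1.4298

1.4298


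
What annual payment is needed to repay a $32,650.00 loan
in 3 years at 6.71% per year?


Formula: PMT = PV * r / (1 - (1+r)^(-n))
Denominator: 1 - (1 + 0.0671)^(-3) = 0.177029
Numerator: $32,650.00 * 0.0671 = 2190.815
PMT = 2190.815 / 0.177029 = $12,375.47

$12,375.47


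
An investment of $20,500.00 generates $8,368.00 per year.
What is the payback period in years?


Formula: Payback = investment / annual cash flow
Substituting: Payback = $20,500.00 / $8,368.00
Payback = 2.4498 years

2.4498 years


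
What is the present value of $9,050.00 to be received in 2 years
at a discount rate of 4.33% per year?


Formula: PV = FV / (1 + r)^n
Substituting: PV = $9,050.00 / (1 + 0.0433)^2
Discount factor: (1.0433)^2 = 1.088475
PV = $9,050.00 / 1.088475 = $8,314.39

$8,314.39


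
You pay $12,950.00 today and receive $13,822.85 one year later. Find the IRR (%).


Formula: IRR = C1/C0 - 1
Substituting: IRR = $13,822.85 / $12,950.00 - 1
Ratio: 1.067402 - 1 = 0.067402
IRR = 6.7402%

6.7402%


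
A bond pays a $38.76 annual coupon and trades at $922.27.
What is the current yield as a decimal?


Formula: Current yield = annual coupon / price
Substituting: CY = $38.76 / $922.27
CY = 0.042027

0.042027


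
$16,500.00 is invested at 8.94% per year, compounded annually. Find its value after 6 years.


Formula: FV = P * (1 + r)^n
Substituting: FV = $16,500.00 * (1 + 0.0894)^6
Growth factor: (1.0894)^6 = 1.671569
FV = $16,500.00 * 1.671569 = $27,580.88

$27,580.88


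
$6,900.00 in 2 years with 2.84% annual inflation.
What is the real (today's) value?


Formula: Real value = nominal / (1 + inflation)^years
Price level: (1 + 0.0284)^2 = 1.057607
Real value = $6,900.00 / 1.057607 = $6,524.17

$6,524.17


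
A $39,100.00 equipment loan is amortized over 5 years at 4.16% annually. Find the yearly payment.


Formula: PMT = PV * r / (1 - (1+r)^(-n))
Denominator: 1 - (1 + 0.0416)^(-5) = 0.184366
Numerator: $39,100.00 * 0.0416 = 1626.56
PMT = 1626.56 / 0.184366 = $8,822.44

$8,822.44


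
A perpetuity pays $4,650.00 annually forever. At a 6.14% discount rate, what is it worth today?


Formula: PV = C / r
Substituting: PV = $4,650.00 / 0.0614
PV = $75,732.90

$75,732.90


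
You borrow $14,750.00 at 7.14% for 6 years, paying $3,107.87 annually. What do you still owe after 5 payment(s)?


Formula: Balance = PV*(1+r)^k - PMT*((1+r)^k - 1)/r
Growth: (1 + 0.0714)^5 = 1.411751
Accumulated factor: ((1+r)^k - 1)/r = 5.766826
Balance = $14,750.00 * 1.411751 - $3,107.87 * 5.766826
Balance = $2,900.79

$2,900.79


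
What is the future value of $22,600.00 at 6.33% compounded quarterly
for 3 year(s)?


Formula: FV = P * (1 + r/m)^(m*t)
Period rate: r/m = 0.0633 / 4 = 0.015825
Total periods: m*t = 4 * 3 = 12
Growth factor: (1 + 0.015825)^12 = 1.207332
FV = $22,600.00 * 1.207332 = $27,285.71

$27,285.71


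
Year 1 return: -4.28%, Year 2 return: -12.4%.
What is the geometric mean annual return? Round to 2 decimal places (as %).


Formula: Geometric mean = ((1+r1)*(1+r2))^(1/2) - 1
Product: (1 + -0.0428) * (1 + -0.124) = 0.9572 * 0.876 = 0.838507
Square root: 0.838507^0.5 = 0.9157
Geometric mean = 0.9157 - 1 = -0.0843
As percentage: -8.43%

-8.43%


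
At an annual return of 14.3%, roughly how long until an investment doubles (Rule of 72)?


Formula: Years ≈ 72 / r
Substituting: Years ≈ 72 / 14.3
Years ≈ 5.0

5.0 years


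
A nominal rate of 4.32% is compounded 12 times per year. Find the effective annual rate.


Formula: EAR = (1 + r/m)^m - 1
Period rate: r/m = 0.0432 / 12 = 0.0036
Compounding: (1 + 0.0036)^12 = 1.044066
EAR = 1.044066 - 1 = 0.044066

0.044066


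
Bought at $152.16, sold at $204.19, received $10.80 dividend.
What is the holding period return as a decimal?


Formula: HPR = (P1 - P0 + D) / P0
Gain: $204.19 - $152.16 + $10.80 = $62.83
HPR = $62.83 / $152.16 = 0.4129

0.4129


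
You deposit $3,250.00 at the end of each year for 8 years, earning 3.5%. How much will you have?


Formula: FV = PMT * ((1+r)^n - 1) / r
Growth factor: (1 + 0.035)^8 = 1.316809
Numerator: 1.316809 - 1 = 0.316809
FV = $3,250.00 * 0.316809 / 0.035 = $29,417.98

$29,417.98


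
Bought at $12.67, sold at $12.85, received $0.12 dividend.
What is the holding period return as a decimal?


Formula: HPR = (P1 - P0 + D) / P0
Gain: $12.85 - $12.67 + $0.12 = $0.30
HPR = $0.30 / $12.67 = 0.0237

0.0237


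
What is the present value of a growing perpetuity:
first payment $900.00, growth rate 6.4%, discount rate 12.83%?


Formula: PV = C / (r - g)
Spread: r - g = 0.1283 - 0.064 = 0.0643
Substituting: PV = $900.00 / 0.0643
PV = $13,996.89

$13,996.89


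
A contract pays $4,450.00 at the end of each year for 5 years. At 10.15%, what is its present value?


Formula: PV = PMT * (1 - (1+r)^(-n)) / r
Discount factor: (1 + 0.1015)^(-5) = 0.616705
Bracket: 1 - 0.616705 = 0.383295
PV = $4,450.00 * 0.383295 / 0.1015 = $16,804.56

$16,804.56


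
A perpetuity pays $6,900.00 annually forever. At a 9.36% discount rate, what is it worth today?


Formula: PV = C / r
Substituting: PV = $6,900.00 / 0.0936
PV = $73,717.95

$73,717.95


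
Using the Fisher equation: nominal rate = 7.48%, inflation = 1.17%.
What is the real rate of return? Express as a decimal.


Formula: (1 + r_real) = (1 + r_nom) / (1 + inflation)
Substituting: (1 + r_real) = 1.0748 / 1.0117
(1 + r_real) = 1.06237
r_real = 1.06237 - 1 = 0.06237

0.06237


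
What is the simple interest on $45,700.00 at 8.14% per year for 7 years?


Formula: I = P * r * t
Substituting: I = $45,700.00 * 0.0814 * 7
Step: I = $45,700.00 * 0.5698
I = $26,039.86

$26,039.86


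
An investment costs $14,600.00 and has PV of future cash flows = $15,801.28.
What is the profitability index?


Formula: PI = PV(cash flows) / initial investment
Substituting: PI = $15,801.28 / $14,600.00
PI = 1.0823

1.0823


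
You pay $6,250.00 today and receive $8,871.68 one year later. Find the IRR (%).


Formula: IRR = C1/C0 - 1
Substituting: IRR = $8,871.68 / $6,250.00 - 1
Ratio: 1.419469 - 1 = 0.419469
IRR = 41.9469%

41.9469%


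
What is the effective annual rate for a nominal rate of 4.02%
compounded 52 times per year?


Formula: EAR = (1 + r/m)^m - 1
Period rate: r/m = 0.0402 / 52 = 0.000773
Compounding: (1 + 0.000773)^52 = 1.041003
EAR = 1.041003 - 1 = 0.041003

0.041003


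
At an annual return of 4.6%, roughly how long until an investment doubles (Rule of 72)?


Formula: Years ≈ 72 / r
Substituting: Years ≈ 72 / 4.6
Years ≈ 15.7

15.7 years


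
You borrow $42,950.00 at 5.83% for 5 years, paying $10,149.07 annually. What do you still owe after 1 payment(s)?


Formula: Balance = PV*(1+r)^k - PMT*((1+r)^k - 1)/r
Growth: (1 + 0.0583)^1 = 1.0583
Accumulated factor: ((1+r)^k - 1)/r = 1.0
Balance = $42,950.00 * 1.0583 - $10,149.07 * 1.0
Balance = $35,304.92

$35,304.92


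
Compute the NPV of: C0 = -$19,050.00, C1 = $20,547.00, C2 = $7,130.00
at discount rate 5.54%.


Formula: NPV = C0 + C1/(1+r) + C2/(1+r)^2
Discount C1: $20,547.00 / (1 + 0.0554) = $19,468.45
Discount C2: $7,130.00 / (1 + 0.0554)^2 = $6,401.11
NPV = -$19,050.00 + $19,468.45 + $6,401.11 = $6,819.56

$6,819.56


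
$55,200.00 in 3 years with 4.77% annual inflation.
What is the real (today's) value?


Formula: Real value = nominal / (1 + inflation)^years
Price level: (1 + 0.0477)^3 = 1.150034
Real value = $55,200.00 / 1.150034 = $47,998.56

$47,998.56


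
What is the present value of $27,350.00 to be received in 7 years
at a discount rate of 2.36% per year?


Formula: PV = FV / (1 + r)^n
Substituting: PV = $27,350.00 / (1 + 0.0236)^7
Discount factor: (1.0236)^7 = 1.177367
PV = $27,350.00 / 1.177367 = $23,229.80

$23,229.80


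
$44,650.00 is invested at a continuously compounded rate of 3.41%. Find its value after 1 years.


Formula: FV = P * e^(r*t)
Exponent: r*t = 0.0341 * 1 = 0.0341
e^(0.0341) = 1.034688
FV = $44,650.00 * 1.034688 = $46,198.82

$46,198.82


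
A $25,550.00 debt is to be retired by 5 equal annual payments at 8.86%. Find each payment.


Formula: PMT = PV * r / (1 - (1+r)^(-n))
Denominator: 1 - (1 + 0.0886)^(-5) = 0.345879
Numerator: $25,550.00 * 0.0886 = 2263.73
PMT = 2263.73 / 0.345879 = $6,544.87

$6,544.87


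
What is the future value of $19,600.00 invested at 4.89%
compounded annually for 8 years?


Formula: FV = P * (1 + r)^n
Substituting: FV = $19,600.00 * (1 + 0.0489)^8
Growth factor: (1.0489)^8 = 1.465118
FV = $19,600.00 * 1.465118 = $28,716.32

$28,716.32


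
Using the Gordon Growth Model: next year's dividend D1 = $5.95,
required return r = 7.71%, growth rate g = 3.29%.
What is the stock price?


Formula: P = D1 / (r - g)
Spread: r - g = 0.0771 - 0.0329 = 0.0442
Substituting: P = $5.95 / 0.0442
P = $134.62

$134.62


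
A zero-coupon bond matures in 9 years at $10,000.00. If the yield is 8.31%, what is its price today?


Formula: Price = FV / (1 + r)^n
Substituting: Price = $10,000.00 / (1 + 0.0831)^9
Discount factor: (1.0831)^9 = 2.051242
Price = $10,000.00 / 2.051242 = $4,875.09

$4,875.09


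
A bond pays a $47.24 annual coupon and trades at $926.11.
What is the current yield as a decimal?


Formula: Current yield = annual coupon / price
Substituting: CY = $47.24 / $926.11
CY = 0.051009

0.051009


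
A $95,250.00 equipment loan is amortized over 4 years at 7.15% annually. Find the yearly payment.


Formula: PMT = PV * r / (1 - (1+r)^(-n))
Denominator: 1 - (1 + 0.0715)^(-4) = 0.241368
Numerator: $95,250.00 * 0.0715 = 6810.375
PMT = 6810.375 / 0.241368 = $28,215.76

$28,215.76


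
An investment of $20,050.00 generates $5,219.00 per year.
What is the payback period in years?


Formula: Payback = investment / annual cash flow
Substituting: Payback = $20,050.00 / $5,219.00
Payback = 3.8417 years

3.8417 years


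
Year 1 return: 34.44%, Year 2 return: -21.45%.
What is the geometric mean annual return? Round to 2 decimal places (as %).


Formula: Geometric mean = ((1+r1)*(1+r2))^(1/2) - 1
Product: (1 + 0.3444) * (1 + -0.2145) = 1.3444 * 0.7855 = 1.056026
Square root: 1.056026^0.5 = 1.027631
Geometric mean = 1.027631 - 1 = 0.027631
As percentage: 2.76%

2.76%


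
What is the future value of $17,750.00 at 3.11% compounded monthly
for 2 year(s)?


Formula: FV = P * (1 + r/m)^(m*t)
Period rate: r/m = 0.0311 / 12 = 0.002592
Total periods: m*t = 12 * 2 = 24
Growth factor: (1 + 0.002592)^24 = 1.06409
FV = $17,750.00 * 1.06409 = $18,887.59

$18,887.59


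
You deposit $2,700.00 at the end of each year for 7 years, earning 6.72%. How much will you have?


Formula: FV = PMT * ((1+r)^n - 1) / r
Growth factor: (1 + 0.0672)^7 = 1.576597
Numerator: 1.576597 - 1 = 0.576597
FV = $2,700.00 * 0.576597 / 0.0672 = $23,166.85

$23,166.85


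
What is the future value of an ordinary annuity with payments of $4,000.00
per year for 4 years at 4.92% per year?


Formula: FV = PMT * ((1+r)^n - 1) / r
Growth factor: (1 + 0.0492)^4 = 1.211806
Numerator: 1.211806 - 1 = 0.211806
FV = $4,000.00 * 0.211806 / 0.0492 = $17,220.01

$17,220.01


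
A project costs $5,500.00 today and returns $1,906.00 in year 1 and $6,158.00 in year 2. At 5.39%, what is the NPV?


Formula: NPV = C0 + C1/(1+r) + C2/(1+r)^2
Discount C1: $1,906.00 / (1 + 0.0539) = $1,808.52
Discount C2: $6,158.00 / (1 + 0.0539)^2 = $5,544.23
NPV = -$5,500.00 + $1,808.52 + $5,544.23 = $1,852.75

$1,852.75


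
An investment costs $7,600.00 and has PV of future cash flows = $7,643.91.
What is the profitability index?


Formula: PI = PV(cash flows) / initial investment
Substituting: PI = $7,643.91 / $7,600.00
PI = 1.0058

1.0058


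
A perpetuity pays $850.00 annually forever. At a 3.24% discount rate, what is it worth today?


Formula: PV = C / r
Substituting: PV = $850.00 / 0.0324
PV = $26,234.57

$26,234.57


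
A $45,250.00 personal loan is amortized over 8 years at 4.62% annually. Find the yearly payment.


Formula: PMT = PV * r / (1 - (1+r)^(-n))
Denominator: 1 - (1 + 0.0462)^(-8) = 0.303242
Numerator: $45,250.00 * 0.0462 = 2090.55
PMT = 2090.55 / 0.303242 = $6,894.01

$6,894.01


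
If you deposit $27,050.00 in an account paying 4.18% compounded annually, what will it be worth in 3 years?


Formula: FV = P * (1 + r)^n
Substituting: FV = $27,050.00 * (1 + 0.0418)^3
Growth factor: (1.0418)^3 = 1.130715
FV = $27,050.00 * 1.130715 = $30,585.83

$30,585.83


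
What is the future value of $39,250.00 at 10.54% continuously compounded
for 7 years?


Formula: FV = P * e^(r*t)
Exponent: r*t = 0.1054 * 7 = 0.7378
e^(0.7378) = 2.09133
FV = $39,250.00 * 2.09133 = $82,084.68

$82,084.68


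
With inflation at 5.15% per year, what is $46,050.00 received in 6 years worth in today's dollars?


Formula: Real value = nominal / (1 + inflation)^years
Price level: (1 + 0.0515)^6 = 1.351623
Real value = $46,050.00 / 1.351623 = $34,070.14

$34,070.14


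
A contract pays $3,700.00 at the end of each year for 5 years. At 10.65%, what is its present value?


Formula: PV = PMT * (1 - (1+r)^(-n)) / r
Discount factor: (1 + 0.1065)^(-5) = 0.602897
Bracket: 1 - 0.602897 = 0.397103
PV = $3,700.00 * 0.397103 / 0.1065 = $13,796.08

$13,796.08


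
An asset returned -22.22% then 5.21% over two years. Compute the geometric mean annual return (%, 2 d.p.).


Formula: Geometric mean = ((1+r1)*(1+r2))^(1/2) - 1
Product: (1 + -0.2222) * (1 + 0.0521) = 0.7778 * 1.0521 = 0.818323
Square root: 0.818323^0.5 = 0.904612
Geometric mean = 0.904612 - 1 = -0.095388
As percentage: -9.54%

-9.54%


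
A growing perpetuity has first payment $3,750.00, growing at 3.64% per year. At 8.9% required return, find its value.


Formula: PV = C / (r - g)
Spread: r - g = 0.089 - 0.0364 = 0.0526
Substituting: PV = $3,750.00 / 0.0526
PV = $71,292.78

$71,292.78


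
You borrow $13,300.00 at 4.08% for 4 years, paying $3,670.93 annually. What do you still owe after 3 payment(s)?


Formula: Balance = PV*(1+r)^k - PMT*((1+r)^k - 1)/r
Growth: (1 + 0.0408)^3 = 1.127462
Accumulated factor: ((1+r)^k - 1)/r = 3.124065
Balance = $13,300.00 * 1.127462 - $3,670.93 * 3.124065
Balance = $3,527.02

$3,527.02


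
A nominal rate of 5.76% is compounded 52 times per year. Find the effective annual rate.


Formula: EAR = (1 + r/m)^m - 1
Period rate: r/m = 0.0576 / 52 = 0.001108
Compounding: (1 + 0.001108)^52 = 1.059257
EAR = 1.059257 - 1 = 0.059257

0.059257


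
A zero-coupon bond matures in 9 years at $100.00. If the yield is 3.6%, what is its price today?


Formula: Price = FV / (1 + r)^n
Substituting: Price = $100.00 / (1 + 0.036)^9
Discount factor: (1.036)^9 = 1.374795
Price = $100.00 / 1.374795 = $72.74

$72.74


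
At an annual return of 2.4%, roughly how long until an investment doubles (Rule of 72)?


Formula: Years ≈ 72 / r
Substituting: Years ≈ 72 / 2.4
Years ≈ 30.0

30.0 years


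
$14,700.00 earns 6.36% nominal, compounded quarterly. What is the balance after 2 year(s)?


Formula: FV = P * (1 + r/m)^(m*t)
Period rate: r/m = 0.0636 / 4 = 0.0159
Total periods: m*t = 4 * 2 = 8
Growth factor: (1 + 0.0159)^8 = 1.134508
FV = $14,700.00 * 1.134508 = $16,677.27

$16,677.27


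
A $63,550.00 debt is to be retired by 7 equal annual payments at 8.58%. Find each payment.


Formula: PMT = PV * r / (1 - (1+r)^(-n))
Denominator: 1 - (1 + 0.0858)^(-7) = 0.437981
Numerator: $63,550.00 * 0.0858 = 5452.59
PMT = 5452.59 / 0.437981 = $12,449.38

$12,449.38


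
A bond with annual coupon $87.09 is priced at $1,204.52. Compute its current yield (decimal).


Formula: Current yield = annual coupon / price
Substituting: CY = $87.09 / $1,204.52
CY = 0.072303

0.072303


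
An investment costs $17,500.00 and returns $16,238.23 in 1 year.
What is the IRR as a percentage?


Formula: IRR = C1/C0 - 1
Substituting: IRR = $16,238.23 / $17,500.00 - 1
Ratio: 0.927899 - 1 = -0.072101
IRR = -7.2101%

-7.2101%


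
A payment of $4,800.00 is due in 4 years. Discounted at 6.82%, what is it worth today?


Formula: PV = FV / (1 + r)^n
Substituting: PV = $4,800.00 / (1 + 0.0682)^4
Discount factor: (1.0682)^4 = 1.301998
PV = $4,800.00 / 1.301998 = $3,686.64

$3,686.64


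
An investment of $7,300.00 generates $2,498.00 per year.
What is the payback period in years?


Formula: Payback = investment / annual cash flow
Substituting: Payback = $7,300.00 / $2,498.00
Payback = 2.9223 years

2.9223 years


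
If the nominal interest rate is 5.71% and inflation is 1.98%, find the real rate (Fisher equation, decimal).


Formula: (1 + r_real) = (1 + r_nom) / (1 + inflation)
Substituting: (1 + r_real) = 1.0571 / 1.0198
(1 + r_real) = 1.036576
r_real = 1.036576 - 1 = 0.036576

0.036576


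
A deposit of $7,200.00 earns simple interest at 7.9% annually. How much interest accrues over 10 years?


Formula: I = P * r * t
Substituting: I = $7,200.00 * 0.079 * 10
Step: I = $7,200.00 * 0.79
I = $5,688.00

$5,688.00


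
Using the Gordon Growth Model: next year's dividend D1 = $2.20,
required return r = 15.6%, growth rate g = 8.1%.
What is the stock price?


Formula: P = D1 / (r - g)
Spread: r - g = 0.156 - 0.081 = 0.075
Substituting: P = $2.20 / 0.075
P = $29.33

$29.33


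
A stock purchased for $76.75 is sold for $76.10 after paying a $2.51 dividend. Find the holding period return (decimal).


Formula: HPR = (P1 - P0 + D) / P0
Gain: $76.10 - $76.75 + $2.51 = $1.86
HPR = $1.86 / $76.75 = 0.0242

0.0242


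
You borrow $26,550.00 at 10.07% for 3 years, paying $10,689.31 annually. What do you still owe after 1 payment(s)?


Formula: Balance = PV*(1+r)^k - PMT*((1+r)^k - 1)/r
Growth: (1 + 0.1007)^1 = 1.1007
Accumulated factor: ((1+r)^k - 1)/r = 1.0
Balance = $26,550.00 * 1.1007 - $10,689.31 * 1.0
Balance = $18,534.28

$18,534.28


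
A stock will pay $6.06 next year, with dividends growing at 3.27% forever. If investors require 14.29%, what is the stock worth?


Formula: P = D1 / (r - g)
Spread: r - g = 0.1429 - 0.0327 = 0.1102
Substituting: P = $6.06 / 0.1102
P = $54.99

$54.99


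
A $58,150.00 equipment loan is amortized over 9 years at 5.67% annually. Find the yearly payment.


Formula: PMT = PV * r / (1 - (1+r)^(-n))
Denominator: 1 - (1 + 0.0567)^(-9) = 0.391256
Numerator: $58,150.00 * 0.0567 = 3297.105
PMT = 3297.105 / 0.391256 = $8,426.97

$8,426.97


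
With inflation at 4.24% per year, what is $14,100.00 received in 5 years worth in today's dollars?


Formula: Real value = nominal / (1 + inflation)^years
Price level: (1 + 0.0424)^5 = 1.230756
Real value = $14,100.00 / 1.230756 = $11,456.37

$11,456.37


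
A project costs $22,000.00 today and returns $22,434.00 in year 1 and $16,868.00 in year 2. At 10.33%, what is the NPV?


Formula: NPV = C0 + C1/(1+r) + C2/(1+r)^2
Discount C1: $22,434.00 / (1 + 0.1033) = $20,333.54
Discount C2: $16,868.00 / (1 + 0.1033)^2 = $13,857.23
NPV = -$22,000.00 + $20,333.54 + $13,857.23 = $12,190.77

$12,190.77


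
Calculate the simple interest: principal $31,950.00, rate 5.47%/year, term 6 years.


Formula: I = P * r * t
Substituting: I = $31,950.00 * 0.0547 * 6
Step: I = $31,950.00 * 0.3282
I = $10,485.99

$10,485.99


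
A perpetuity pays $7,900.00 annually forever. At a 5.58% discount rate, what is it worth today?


Formula: PV = C / r
Substituting: PV = $7,900.00 / 0.0558
PV = $141,577.06

$141,577.06


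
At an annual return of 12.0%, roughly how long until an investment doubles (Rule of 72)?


Formula: Years ≈ 72 / r
Substituting: Years ≈ 72 / 12.0
Years ≈ 6.0

6.0 years


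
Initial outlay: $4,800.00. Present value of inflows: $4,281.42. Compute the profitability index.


Formula: PI = PV(cash flows) / initial investment
Substituting: PI = $4,281.42 / $4,800.00
PI = 0.892

0.892


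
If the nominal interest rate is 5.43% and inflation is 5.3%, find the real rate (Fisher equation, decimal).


Formula: (1 + r_real) = (1 + r_nom) / (1 + inflation)
Substituting: (1 + r_real) = 1.0543 / 1.053
(1 + r_real) = 1.001235
r_real = 1.001235 - 1 = 0.001235

0.001235


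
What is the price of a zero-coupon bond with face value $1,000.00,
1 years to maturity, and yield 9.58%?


Formula: Price = FV / (1 + r)^n
Substituting: Price = $1,000.00 / (1 + 0.0958)^1
Discount factor: (1.0958)^1 = 1.0958
Price = $1,000.00 / 1.0958 = $912.58

$912.58


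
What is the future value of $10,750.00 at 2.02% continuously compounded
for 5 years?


Formula: FV = P * e^(r*t)
Exponent: r*t = 0.0202 * 5 = 0.101
e^(0.101) = 1.106277
FV = $10,750.00 * 1.106277 = $11,892.47

$11,892.47


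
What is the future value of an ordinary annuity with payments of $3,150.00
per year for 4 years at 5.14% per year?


Formula: FV = PMT * ((1+r)^n - 1) / r
Growth factor: (1 + 0.0514)^4 = 1.222002
Numerator: 1.222002 - 1 = 0.222002
FV = $3,150.00 * 0.222002 / 0.0514 = $13,605.18

$13,605.18


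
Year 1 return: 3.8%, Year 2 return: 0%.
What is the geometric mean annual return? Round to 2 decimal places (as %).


Formula: Geometric mean = ((1+r1)*(1+r2))^(1/2) - 1
Product: (1 + 0.038) * (1 + 0.0) = 1.038 * 1.0 = 1.038
Square root: 1.038^0.5 = 1.018823
Geometric mean = 1.018823 - 1 = 0.018823
As percentage: 1.88%

1.88%


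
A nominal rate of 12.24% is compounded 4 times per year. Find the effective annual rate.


Formula: EAR = (1 + r/m)^m - 1
Period rate: r/m = 0.1224 / 4 = 0.0306
Compounding: (1 + 0.0306)^4 = 1.128134
EAR = 1.128134 - 1 = 0.128134

0.128134


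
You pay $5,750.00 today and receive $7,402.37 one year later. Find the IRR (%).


Formula: IRR = C1/C0 - 1
Substituting: IRR = $7,402.37 / $5,750.00 - 1
Ratio: 1.287369 - 1 = 0.287369
IRR = 28.7369%

28.7369%


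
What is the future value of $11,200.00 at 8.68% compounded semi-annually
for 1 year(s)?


Formula: FV = P * (1 + r/m)^(m*t)
Period rate: r/m = 0.0868 / 2 = 0.0434
Total periods: m*t = 2 * 1 = 2
Growth factor: (1 + 0.0434)^2 = 1.088684
FV = $11,200.00 * 1.088684 = $12,193.26

$12,193.26


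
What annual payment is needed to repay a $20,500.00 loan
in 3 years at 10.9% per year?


Formula: PMT = PV * r / (1 - (1+r)^(-n))
Denominator: 1 - (1 + 0.109)^(-3) = 0.266829
Numerator: $20,500.00 * 0.109 = 2234.5
PMT = 2234.5 / 0.266829 = $8,374.28

$8,374.28


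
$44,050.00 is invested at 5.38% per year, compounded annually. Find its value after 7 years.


Formula: FV = P * (1 + r)^n
Substituting: FV = $44,050.00 * (1 + 0.0538)^7
Growth factor: (1.0538)^7 = 1.443136
FV = $44,050.00 * 1.443136 = $63,570.16

$63,570.16


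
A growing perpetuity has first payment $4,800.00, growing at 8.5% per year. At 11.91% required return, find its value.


Formula: PV = C / (r - g)
Spread: r - g = 0.1191 - 0.085 = 0.0341
Substituting: PV = $4,800.00 / 0.0341
PV = $140,762.46

$140,762.46


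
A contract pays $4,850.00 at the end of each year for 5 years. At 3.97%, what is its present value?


Formula: PV = PMT * (1 - (1+r)^(-n)) / r
Discount factor: (1 + 0.0397)^(-5) = 0.823114
Bracket: 1 - 0.823114 = 0.176886
PV = $4,850.00 * 0.176886 / 0.0397 = $21,609.55

$21,609.55


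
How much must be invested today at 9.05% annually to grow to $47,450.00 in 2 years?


Formula: PV = FV / (1 + r)^n
Substituting: PV = $47,450.00 / (1 + 0.0905)^2
Discount factor: (1.0905)^2 = 1.18919
PV = $47,450.00 / 1.18919 = $39,901.10

$39,901.10


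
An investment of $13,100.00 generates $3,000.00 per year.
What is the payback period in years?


Formula: Payback = investment / annual cash flow
Substituting: Payback = $13,100.00 / $3,000.00
Payback = 4.3667 years

4.3667 years


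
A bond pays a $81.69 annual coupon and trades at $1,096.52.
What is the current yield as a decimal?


Formula: Current yield = annual coupon / price
Substituting: CY = $81.69 / $1,096.52
CY = 0.074499

0.074499


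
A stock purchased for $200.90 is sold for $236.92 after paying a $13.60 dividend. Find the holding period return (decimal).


Formula: HPR = (P1 - P0 + D) / P0
Gain: $236.92 - $200.90 + $13.60 = $49.62
HPR = $49.62 / $200.90 = 0.247

0.247


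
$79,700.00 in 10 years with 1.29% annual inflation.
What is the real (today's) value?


Formula: Real value = nominal / (1 + inflation)^years
Price level: (1 + 0.0129)^10 = 1.136752
Real value = $79,700.00 / 1.136752 = $70,112.04

$70,112.04


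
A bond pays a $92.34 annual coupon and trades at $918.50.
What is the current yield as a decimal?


Formula: Current yield = annual coupon / price
Substituting: CY = $92.34 / $918.50
CY = 0.100533

0.100533


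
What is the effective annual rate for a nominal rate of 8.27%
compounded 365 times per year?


Formula: EAR = (1 + r/m)^m - 1
Period rate: r/m = 0.0827 / 365 = 0.000227
Compounding: (1 + 0.000227)^365 = 1.086206
EAR = 1.086206 - 1 = 0.086206

0.086206


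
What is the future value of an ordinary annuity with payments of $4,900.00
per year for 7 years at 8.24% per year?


Formula: FV = PMT * ((1+r)^n - 1) / r
Growth factor: (1 + 0.0824)^7 = 1.740662
Numerator: 1.740662 - 1 = 0.740662
FV = $4,900.00 * 0.740662 / 0.0824 = $44,044.23

$44,044.23


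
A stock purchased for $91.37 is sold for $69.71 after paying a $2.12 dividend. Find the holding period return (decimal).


Formula: HPR = (P1 - P0 + D) / P0
Gain: $69.71 - $91.37 + $2.12 = -$19.54
HPR = -$19.54 / $91.37 = -0.2139

-0.2139


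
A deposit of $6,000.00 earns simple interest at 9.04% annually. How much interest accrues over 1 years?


Formula: I = P * r * t
Substituting: I = $6,000.00 * 0.0904 * 1
Step: I = $6,000.00 * 0.0904
I = $542.40

$542.40


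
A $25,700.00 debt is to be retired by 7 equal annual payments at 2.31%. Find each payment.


Formula: PMT = PV * r / (1 - (1+r)^(-n))
Denominator: 1 - (1 + 0.0231)^(-7) = 0.147737
Numerator: $25,700.00 * 0.0231 = 593.67
PMT = 593.67 / 0.147737 = $4,018.41

$4,018.41


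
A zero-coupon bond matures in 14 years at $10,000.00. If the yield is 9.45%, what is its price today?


Formula: Price = FV / (1 + r)^n
Substituting: Price = $10,000.00 / (1 + 0.0945)^14
Discount factor: (1.0945)^14 = 3.540142
Price = $10,000.00 / 3.540142 = $2,824.75

$2,824.75


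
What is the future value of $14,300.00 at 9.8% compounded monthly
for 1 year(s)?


Formula: FV = P * (1 + r/m)^(m*t)
Period rate: r/m = 0.098 / 12 = 0.008167
Total periods: m*t = 12 * 1 = 12
Growth factor: (1 + 0.008167)^12 = 1.102524
FV = $14,300.00 * 1.102524 = $15,766.09

$15,766.09


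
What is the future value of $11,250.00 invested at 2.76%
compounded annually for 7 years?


Formula: FV = P * (1 + r)^n
Substituting: FV = $11,250.00 * (1 + 0.0276)^7
Growth factor: (1.0276)^7 = 1.209953
FV = $11,250.00 * 1.209953 = $13,611.98

$13,611.98


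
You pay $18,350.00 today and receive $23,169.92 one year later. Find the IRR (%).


Formula: IRR = C1/C0 - 1
Substituting: IRR = $23,169.92 / $18,350.00 - 1
Ratio: 1.262666 - 1 = 0.262666
IRR = 26.2666%

26.2666%


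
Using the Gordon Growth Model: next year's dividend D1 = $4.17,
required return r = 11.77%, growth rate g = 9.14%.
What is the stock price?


Formula: P = D1 / (r - g)
Spread: r - g = 0.1177 - 0.0914 = 0.0263
Substituting: P = $4.17 / 0.0263
P = $158.56

$158.56


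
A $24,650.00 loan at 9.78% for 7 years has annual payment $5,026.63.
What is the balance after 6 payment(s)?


Formula: Balance = PV*(1+r)^k - PMT*((1+r)^k - 1)/r
Growth: (1 + 0.0978)^6 = 1.750408
Accumulated factor: ((1+r)^k - 1)/r = 7.672886
Balance = $24,650.00 * 1.750408 - $5,026.63 * 7.672886
Balance = $4,578.80

$4,578.80


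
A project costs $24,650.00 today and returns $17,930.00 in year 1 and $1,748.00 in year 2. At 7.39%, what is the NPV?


Formula: NPV = C0 + C1/(1+r) + C2/(1+r)^2
Discount C1: $17,930.00 / (1 + 0.0739) = $16,696.15
Discount C2: $1,748.00 / (1 + 0.0739)^2 = $1,515.70
NPV = -$24,650.00 + $16,696.15 + $1,515.70 = -$6,438.14

-$6,438.14


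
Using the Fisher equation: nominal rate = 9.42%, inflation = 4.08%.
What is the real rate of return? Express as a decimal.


Formula: (1 + r_real) = (1 + r_nom) / (1 + inflation)
Substituting: (1 + r_real) = 1.0942 / 1.0408
(1 + r_real) = 1.051307
r_real = 1.051307 - 1 = 0.051307

0.051307


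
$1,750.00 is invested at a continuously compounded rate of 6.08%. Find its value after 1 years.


Formula: FV = P * e^(r*t)
Exponent: r*t = 0.0608 * 1 = 0.0608
e^(0.0608) = 1.062686
FV = $1,750.00 * 1.062686 = $1,859.70

$1,859.70


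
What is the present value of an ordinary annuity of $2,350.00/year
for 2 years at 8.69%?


Formula: PV = PMT * (1 - (1+r)^(-n)) / r
Discount factor: (1 + 0.0869)^(-2) = 0.846488
Bracket: 1 - 0.846488 = 0.153512
PV = $2,350.00 * 0.153512 / 0.0869 = $4,151.36

$4,151.36


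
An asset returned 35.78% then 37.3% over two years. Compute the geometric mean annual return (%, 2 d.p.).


Formula: Geometric mean = ((1+r1)*(1+r2))^(1/2) - 1
Product: (1 + 0.3578) * (1 + 0.373) = 1.3578 * 1.373 = 1.864259
Square root: 1.864259^0.5 = 1.365379
Geometric mean = 1.365379 - 1 = 0.365379
As percentage: 36.54%

36.54%


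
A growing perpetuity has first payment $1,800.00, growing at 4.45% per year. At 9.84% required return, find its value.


Formula: PV = C / (r - g)
Spread: r - g = 0.0984 - 0.0445 = 0.0539
Substituting: PV = $1,800.00 / 0.0539
PV = $33,395.18

$33,395.18


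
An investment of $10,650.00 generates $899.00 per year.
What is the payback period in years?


Formula: Payback = investment / annual cash flow
Substituting: Payback = $10,650.00 / $899.00
Payback = 11.8465 years

11.8465 years


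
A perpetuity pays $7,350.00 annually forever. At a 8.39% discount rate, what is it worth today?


Formula: PV = C / r
Substituting: PV = $7,350.00 / 0.0839
PV = $87,604.29

$87,604.29


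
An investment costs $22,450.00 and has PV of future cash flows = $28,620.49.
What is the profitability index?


Formula: PI = PV(cash flows) / initial investment
Substituting: PI = $28,620.49 / $22,450.00
PI = 1.2749

1.2749


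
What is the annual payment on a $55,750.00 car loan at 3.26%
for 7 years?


Formula: PMT = PV * r / (1 - (1+r)^(-n))
Denominator: 1 - (1 + 0.0326)^(-7) = 0.201132
Numerator: $55,750.00 * 0.0326 = 1817.45
PMT = 1817.45 / 0.201132 = $9,036.12

$9,036.12


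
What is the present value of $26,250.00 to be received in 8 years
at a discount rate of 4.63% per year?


Formula: PV = FV / (1 + r)^n
Substituting: PV = $26,250.00 / (1 + 0.0463)^8
Discount factor: (1.0463)^8 = 1.436315
PV = $26,250.00 / 1.436315 = $18,275.93

$18,275.93


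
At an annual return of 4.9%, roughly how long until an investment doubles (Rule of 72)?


Formula: Years ≈ 72 / r
Substituting: Years ≈ 72 / 4.9
Years ≈ 14.7

14.7 years


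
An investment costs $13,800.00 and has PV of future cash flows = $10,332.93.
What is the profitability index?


Formula: PI = PV(cash flows) / initial investment
Substituting: PI = $10,332.93 / $13,800.00
PI = 0.7488

0.7488


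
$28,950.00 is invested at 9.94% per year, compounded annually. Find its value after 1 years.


Formula: FV = P * (1 + r)^n
Substituting: FV = $28,950.00 * (1 + 0.0994)^1
Growth factor: (1.0994)^1 = 1.0994
FV = $28,950.00 * 1.0994 = $31,827.63

$31,827.63


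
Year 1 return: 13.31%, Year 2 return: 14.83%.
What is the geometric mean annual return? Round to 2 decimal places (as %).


Formula: Geometric mean = ((1+r1)*(1+r2))^(1/2) - 1
Product: (1 + 0.1331) * (1 + 0.1483) = 1.1331 * 1.1483 = 1.301139
Square root: 1.301139^0.5 = 1.140675
Geometric mean = 1.140675 - 1 = 0.140675
As percentage: 14.07%

14.07%


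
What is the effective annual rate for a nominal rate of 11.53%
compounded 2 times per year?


Formula: EAR = (1 + r/m)^m - 1
Period rate: r/m = 0.1153 / 2 = 0.05765
Compounding: (1 + 0.05765)^2 = 1.118624
EAR = 1.118624 - 1 = 0.118624

0.118624


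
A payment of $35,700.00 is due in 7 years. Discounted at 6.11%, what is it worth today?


Formula: PV = FV / (1 + r)^n
Substituting: PV = $35,700.00 / (1 + 0.0611)^7
Discount factor: (1.0611)^7 = 1.514587
PV = $35,700.00 / 1.514587 = $23,570.78

$23,570.78


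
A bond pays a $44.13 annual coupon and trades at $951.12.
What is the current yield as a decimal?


Formula: Current yield = annual coupon / price
Substituting: CY = $44.13 / $951.12
CY = 0.046398

0.046398


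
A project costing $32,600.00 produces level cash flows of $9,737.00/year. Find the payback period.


Formula: Payback = investment / annual cash flow
Substituting: Payback = $32,600.00 / $9,737.00
Payback = 3.3481 years

3.3481 years


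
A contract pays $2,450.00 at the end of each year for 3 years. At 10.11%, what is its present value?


Formula: PV = PMT * (1 - (1+r)^(-n)) / r
Discount factor: (1 + 0.1011)^(-3) = 0.749065
Bracket: 1 - 0.749065 = 0.250935
PV = $2,450.00 * 0.250935 / 0.1011 = $6,081.01

$6,081.01


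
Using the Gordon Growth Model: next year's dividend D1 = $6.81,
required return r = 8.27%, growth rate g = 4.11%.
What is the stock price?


Formula: P = D1 / (r - g)
Spread: r - g = 0.0827 - 0.0411 = 0.0416
Substituting: P = $6.81 / 0.0416
P = $163.70

$163.70


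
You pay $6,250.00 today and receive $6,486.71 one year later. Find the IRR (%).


Formula: IRR = C1/C0 - 1
Substituting: IRR = $6,486.71 / $6,250.00 - 1
Ratio: 1.037874 - 1 = 0.037874
IRR = 3.7874%

3.7874%


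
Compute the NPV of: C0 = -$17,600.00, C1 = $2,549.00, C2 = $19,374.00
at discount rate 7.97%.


Formula: NPV = C0 + C1/(1+r) + C2/(1+r)^2
Discount C1: $2,549.00 / (1 + 0.0797) = $2,360.84
Discount C2: $19,374.00 / (1 + 0.0797)^2 = $16,619.31
NPV = -$17,600.00 + $2,360.84 + $16,619.31 = $1,380.15

$1,380.15


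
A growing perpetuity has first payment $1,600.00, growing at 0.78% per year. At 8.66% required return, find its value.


Formula: PV = C / (r - g)
Spread: r - g = 0.0866 - 0.0078 = 0.0788
Substituting: PV = $1,600.00 / 0.0788
PV = $20,304.57

$20,304.57


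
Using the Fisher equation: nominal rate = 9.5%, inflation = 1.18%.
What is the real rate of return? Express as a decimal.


Formula: (1 + r_real) = (1 + r_nom) / (1 + inflation)
Substituting: (1 + r_real) = 1.095 / 1.0118
(1 + r_real) = 1.08223
r_real = 1.08223 - 1 = 0.08223

0.08223


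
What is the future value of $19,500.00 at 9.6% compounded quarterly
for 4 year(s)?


Formula: FV = P * (1 + r/m)^(m*t)
Period rate: r/m = 0.096 / 4 = 0.024
Total periods: m*t = 4 * 4 = 16
Growth factor: (1 + 0.024)^16 = 1.461502
FV = $19,500.00 * 1.461502 = $28,499.28

$28,499.28


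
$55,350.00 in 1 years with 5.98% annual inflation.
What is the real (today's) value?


Formula: Real value = nominal / (1 + inflation)^years
Price level: (1 + 0.0598)^1 = 1.0598
Real value = $55,350.00 / 1.0598 = $52,226.84

$52,226.84


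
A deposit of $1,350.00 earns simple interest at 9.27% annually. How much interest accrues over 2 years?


Formula: I = P * r * t
Substituting: I = $1,350.00 * 0.0927 * 2
Step: I = $1,350.00 * 0.1854
I = $250.29

$250.29


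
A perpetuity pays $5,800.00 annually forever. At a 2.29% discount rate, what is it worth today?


Formula: PV = C / r
Substituting: PV = $5,800.00 / 0.0229
PV = $253,275.11

$253,275.11


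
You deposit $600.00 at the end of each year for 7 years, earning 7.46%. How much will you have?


Formula: FV = PMT * ((1+r)^n - 1) / r
Growth factor: (1 + 0.0746)^7 = 1.654733
Numerator: 1.654733 - 1 = 0.654733
FV = $600.00 * 0.654733 / 0.0746 = $5,265.95

$5,265.95


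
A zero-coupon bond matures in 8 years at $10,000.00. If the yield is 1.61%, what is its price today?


Formula: Price = FV / (1 + r)^n
Substituting: Price = $10,000.00 / (1 + 0.0161)^8
Discount factor: (1.0161)^8 = 1.136296
Price = $10,000.00 / 1.136296 = $8,800.52

$8,800.52


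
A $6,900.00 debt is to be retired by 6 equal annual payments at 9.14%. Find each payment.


Formula: PMT = PV * r / (1 - (1+r)^(-n))
Denominator: 1 - (1 + 0.0914)^(-6) = 0.408307
Numerator: $6,900.00 * 0.0914 = 630.66
PMT = 630.66 / 0.408307 = $1,544.57

$1,544.57


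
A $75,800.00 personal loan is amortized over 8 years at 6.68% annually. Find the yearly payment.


Formula: PMT = PV * r / (1 - (1+r)^(-n))
Denominator: 1 - (1 + 0.0668)^(-8) = 0.403877
Numerator: $75,800.00 * 0.0668 = 5063.44
PMT = 5063.44 / 0.403877 = $12,537.09

$12,537.09


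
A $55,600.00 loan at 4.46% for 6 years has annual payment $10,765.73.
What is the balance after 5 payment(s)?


Formula: Balance = PV*(1+r)^k - PMT*((1+r)^k - 1)/r
Growth: (1 + 0.0446)^5 = 1.243799
Accumulated factor: ((1+r)^k - 1)/r = 5.466339
Balance = $55,600.00 * 1.243799 - $10,765.73 * 5.466339
Balance = $10,306.08

$10,306.08


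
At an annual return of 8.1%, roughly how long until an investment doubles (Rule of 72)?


Formula: Years ≈ 72 / r
Substituting: Years ≈ 72 / 8.1
Years ≈ 8.9

8.9 years


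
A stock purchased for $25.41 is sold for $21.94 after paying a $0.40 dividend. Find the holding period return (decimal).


Formula: HPR = (P1 - P0 + D) / P0
Gain: $21.94 - $25.41 + $0.40 = -$3.07
HPR = -$3.07 / $25.41 = -0.1208

-0.1208


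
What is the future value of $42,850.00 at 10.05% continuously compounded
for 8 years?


Formula: FV = P * e^(r*t)
Exponent: r*t = 0.1005 * 8 = 0.804
e^(0.804) = 2.234461
FV = $42,850.00 * 2.234461 = $95,746.65

$95,746.65


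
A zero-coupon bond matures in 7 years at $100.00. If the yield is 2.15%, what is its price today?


Formula: Price = FV / (1 + r)^n
Substituting: Price = $100.00 / (1 + 0.0215)^7
Discount factor: (1.0215)^7 = 1.160563
Price = $100.00 / 1.160563 = $86.17

$86.17


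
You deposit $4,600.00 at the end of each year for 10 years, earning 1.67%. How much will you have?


Formula: FV = PMT * ((1+r)^n - 1) / r
Growth factor: (1 + 0.0167)^10 = 1.180126
Numerator: 1.180126 - 1 = 0.180126
FV = $4,600.00 * 0.180126 / 0.0167 = $49,615.44

$49,615.44


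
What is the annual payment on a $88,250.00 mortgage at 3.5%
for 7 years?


Formula: PMT = PV * r / (1 - (1+r)^(-n))
Denominator: 1 - (1 + 0.035)^(-7) = 0.214009
Numerator: $88,250.00 * 0.035 = 3088.75
PMT = 3088.75 / 0.214009 = $14,432.80

$14,432.80


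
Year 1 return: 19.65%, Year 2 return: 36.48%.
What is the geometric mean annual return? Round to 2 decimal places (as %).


Formula: Geometric mean = ((1+r1)*(1+r2))^(1/2) - 1
Product: (1 + 0.1965) * (1 + 0.3648) = 1.1965 * 1.3648 = 1.632983
Square root: 1.632983^0.5 = 1.277882
Geometric mean = 1.277882 - 1 = 0.277882
As percentage: 27.79%

27.79%
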